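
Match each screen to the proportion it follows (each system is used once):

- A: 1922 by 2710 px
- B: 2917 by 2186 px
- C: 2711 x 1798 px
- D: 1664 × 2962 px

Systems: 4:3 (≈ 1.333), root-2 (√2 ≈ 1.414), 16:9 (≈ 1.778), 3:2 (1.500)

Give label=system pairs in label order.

Ratios: A ≈ 1.410; B ≈ 1.334; C ≈ 1.508; D ≈ 1.780.
Targets: 4:3 ≈ 1.333; root-2 ≈ 1.414; 16:9 ≈ 1.778; 3:2 ≈ 1.500.

A=root-2, B=4:3, C=3:2, D=16:9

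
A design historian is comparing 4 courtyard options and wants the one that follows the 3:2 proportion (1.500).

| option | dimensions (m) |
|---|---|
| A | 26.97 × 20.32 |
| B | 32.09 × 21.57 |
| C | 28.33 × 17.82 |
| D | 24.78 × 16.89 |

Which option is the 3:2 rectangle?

B

Ratios (long/short): A ≈ 1.327; B ≈ 1.488; C ≈ 1.590; D ≈ 1.467.
3:2 ≈ 1.500; option B is nearest (Δ 0.012).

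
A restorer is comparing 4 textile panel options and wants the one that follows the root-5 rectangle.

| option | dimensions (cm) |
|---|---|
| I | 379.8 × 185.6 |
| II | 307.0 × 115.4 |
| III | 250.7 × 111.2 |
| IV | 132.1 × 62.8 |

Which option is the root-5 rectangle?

III

Target root-5 ≈ 2.236.
I: 2.046 (Δ0.190)  II: 2.660 (Δ0.424)  III: 2.254 (Δ0.018)  IV: 2.104 (Δ0.132)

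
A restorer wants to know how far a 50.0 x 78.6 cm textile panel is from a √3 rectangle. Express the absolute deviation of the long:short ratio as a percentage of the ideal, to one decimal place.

9.2%

Ratio = 78.6 / 50.0 ≈ 1.5720.
Ideal root-3 ≈ 1.7321. |1.5720 − 1.7321| / 1.7321 ≈ 9.24% → 9.2%.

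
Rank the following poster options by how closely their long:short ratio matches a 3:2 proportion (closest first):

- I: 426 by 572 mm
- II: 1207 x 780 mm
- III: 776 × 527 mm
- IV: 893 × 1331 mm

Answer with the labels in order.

IV, III, II, I

I: 572/426 ≈ 1.343 → |1.343 − 1.500| = 0.157
II: 1207/780 ≈ 1.547 → |1.547 − 1.500| = 0.047
III: 776/527 ≈ 1.472 → |1.472 − 1.500| = 0.028
IV: 1331/893 ≈ 1.490 → |1.490 − 1.500| = 0.010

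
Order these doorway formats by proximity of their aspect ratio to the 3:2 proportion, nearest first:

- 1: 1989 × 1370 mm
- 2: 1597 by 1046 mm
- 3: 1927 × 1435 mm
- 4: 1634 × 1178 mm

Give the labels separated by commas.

Ratios: 1 = 1989 / 1370 ≈ 1.452; 2 = 1597 / 1046 ≈ 1.527; 3 = 1927 / 1435 ≈ 1.343; 4 = 1634 / 1178 ≈ 1.387.
|Δ from 1.500|: 1 0.048; 2 0.027; 3 0.157; 4 0.113.

2, 1, 4, 3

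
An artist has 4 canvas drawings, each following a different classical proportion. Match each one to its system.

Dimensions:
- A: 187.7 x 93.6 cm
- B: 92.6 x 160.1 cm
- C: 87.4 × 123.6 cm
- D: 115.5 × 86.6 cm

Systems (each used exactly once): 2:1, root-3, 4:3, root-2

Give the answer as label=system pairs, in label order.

A = 187.7/93.6 ≈ 2.005 → 2:1 (2.000)
B = 160.1/92.6 ≈ 1.729 → root-3 (1.732)
C = 123.6/87.4 ≈ 1.414 → root-2 (1.414)
D = 115.5/86.6 ≈ 1.334 → 4:3 (1.333)

A=2:1, B=root-3, C=root-2, D=4:3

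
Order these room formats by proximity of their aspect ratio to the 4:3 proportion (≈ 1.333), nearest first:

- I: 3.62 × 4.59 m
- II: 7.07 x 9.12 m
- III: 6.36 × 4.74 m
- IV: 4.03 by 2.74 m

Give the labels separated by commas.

Ratios: I = 4.59 / 3.62 ≈ 1.268; II = 9.12 / 7.07 ≈ 1.290; III = 6.36 / 4.74 ≈ 1.342; IV = 4.03 / 2.74 ≈ 1.471.
|Δ from 1.333|: I 0.065; II 0.043; III 0.009; IV 0.138.

III, II, I, IV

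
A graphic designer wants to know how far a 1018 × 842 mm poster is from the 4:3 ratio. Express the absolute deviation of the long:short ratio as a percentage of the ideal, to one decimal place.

9.3%

Ratio = 1018 / 842 ≈ 1.2090.
Ideal 4:3 ≈ 1.3333. |1.2090 − 1.3333| / 1.3333 ≈ 9.32% → 9.3%.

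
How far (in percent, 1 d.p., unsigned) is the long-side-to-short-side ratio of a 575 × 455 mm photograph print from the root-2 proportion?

10.6%

Ratio = 575 / 455 ≈ 1.2637.
Ideal root-2 ≈ 1.4142. |1.2637 − 1.4142| / 1.4142 ≈ 10.64% → 10.6%.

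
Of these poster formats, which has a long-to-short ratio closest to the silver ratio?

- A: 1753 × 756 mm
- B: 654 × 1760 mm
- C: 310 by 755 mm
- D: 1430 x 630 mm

C

Target silver ratio ≈ 2.414.
A: 2.319 (Δ0.095)  B: 2.691 (Δ0.277)  C: 2.435 (Δ0.021)  D: 2.270 (Δ0.144)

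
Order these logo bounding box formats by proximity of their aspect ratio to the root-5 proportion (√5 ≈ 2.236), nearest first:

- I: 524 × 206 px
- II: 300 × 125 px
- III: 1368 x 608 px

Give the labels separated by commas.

Ratios: I = 524 / 206 ≈ 2.544; II = 300 / 125 ≈ 2.400; III = 1368 / 608 ≈ 2.250.
|Δ from 2.236|: I 0.308; II 0.164; III 0.014.

III, II, I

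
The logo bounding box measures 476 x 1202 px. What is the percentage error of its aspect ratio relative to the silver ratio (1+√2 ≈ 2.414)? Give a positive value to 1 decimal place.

Ratio = 1202 / 476 ≈ 2.5252.
Ideal silver ratio ≈ 2.4142. |2.5252 − 2.4142| / 2.4142 ≈ 4.60% → 4.6%.

4.6%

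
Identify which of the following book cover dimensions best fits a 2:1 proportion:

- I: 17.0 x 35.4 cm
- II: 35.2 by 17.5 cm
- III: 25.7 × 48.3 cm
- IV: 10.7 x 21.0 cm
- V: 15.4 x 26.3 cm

II

Ratios (long/short): I ≈ 2.082; II ≈ 2.011; III ≈ 1.879; IV ≈ 1.963; V ≈ 1.708.
2:1 ≈ 2.000; option II is nearest (Δ 0.011).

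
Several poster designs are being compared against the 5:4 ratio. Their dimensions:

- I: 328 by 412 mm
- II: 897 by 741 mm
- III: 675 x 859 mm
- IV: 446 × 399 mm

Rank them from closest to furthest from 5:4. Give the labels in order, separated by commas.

Ratios: I = 412 / 328 ≈ 1.256; II = 897 / 741 ≈ 1.211; III = 859 / 675 ≈ 1.273; IV = 446 / 399 ≈ 1.118.
|Δ from 1.250|: I 0.006; II 0.039; III 0.023; IV 0.132.

I, III, II, IV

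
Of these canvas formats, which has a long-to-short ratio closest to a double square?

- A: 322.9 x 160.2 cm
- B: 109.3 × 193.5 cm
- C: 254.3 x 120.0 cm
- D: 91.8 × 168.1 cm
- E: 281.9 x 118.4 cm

A

Target 2:1 ≈ 2.000.
A: 2.016 (Δ0.016)  B: 1.770 (Δ0.230)  C: 2.119 (Δ0.119)  D: 1.831 (Δ0.169)  E: 2.381 (Δ0.381)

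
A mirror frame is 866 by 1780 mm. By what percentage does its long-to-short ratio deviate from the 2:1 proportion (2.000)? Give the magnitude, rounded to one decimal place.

Ratio = 1780 / 866 ≈ 2.0554.
Ideal 2:1 = 2.0000. |2.0554 − 2.0000| / 2.0000 ≈ 2.77% → 2.8%.

2.8%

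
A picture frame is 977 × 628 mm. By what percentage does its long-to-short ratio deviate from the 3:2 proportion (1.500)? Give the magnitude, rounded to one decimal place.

3.7%

Ratio = 977 / 628 ≈ 1.5557.
Ideal 3:2 = 1.5000. |1.5557 − 1.5000| / 1.5000 ≈ 3.71% → 3.7%.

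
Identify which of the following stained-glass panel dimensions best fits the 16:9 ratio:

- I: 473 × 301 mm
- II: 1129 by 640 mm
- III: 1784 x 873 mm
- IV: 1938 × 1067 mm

Ratios (long/short): I ≈ 1.571; II ≈ 1.764; III ≈ 2.044; IV ≈ 1.816.
16:9 ≈ 1.778; option II is nearest (Δ 0.014).

II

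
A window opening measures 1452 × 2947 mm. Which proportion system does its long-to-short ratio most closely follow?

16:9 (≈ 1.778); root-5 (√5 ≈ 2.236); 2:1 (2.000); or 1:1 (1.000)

2947/1452 ≈ 2.030. Nearest candidates are 2:1 (2.000, off by 0.030) and root-5 (2.236, off by 0.206).

2:1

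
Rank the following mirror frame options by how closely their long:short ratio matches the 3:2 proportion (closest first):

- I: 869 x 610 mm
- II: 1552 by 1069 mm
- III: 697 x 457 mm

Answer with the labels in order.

I: 869/610 ≈ 1.425 → |1.425 − 1.500| = 0.075
II: 1552/1069 ≈ 1.452 → |1.452 − 1.500| = 0.048
III: 697/457 ≈ 1.525 → |1.525 − 1.500| = 0.025

III, II, I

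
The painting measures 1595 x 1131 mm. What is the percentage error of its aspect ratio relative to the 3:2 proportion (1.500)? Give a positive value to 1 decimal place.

Ratio = 1595 / 1131 ≈ 1.4103.
Ideal 3:2 = 1.5000. |1.4103 − 1.5000| / 1.5000 ≈ 5.98% → 6.0%.

6.0%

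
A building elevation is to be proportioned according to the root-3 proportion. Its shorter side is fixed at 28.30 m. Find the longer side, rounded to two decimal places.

root-3 ≈ 1.73205.
Longer side = 28.30 × 1.73205 ≈ 49.0170 → 49.02 m.

49.02 m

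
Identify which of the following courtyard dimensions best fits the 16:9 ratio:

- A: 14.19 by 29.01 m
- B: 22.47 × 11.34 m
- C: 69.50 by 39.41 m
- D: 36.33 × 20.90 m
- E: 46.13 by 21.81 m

C

Target 16:9 ≈ 1.778.
A: 2.044 (Δ0.266)  B: 1.981 (Δ0.203)  C: 1.764 (Δ0.014)  D: 1.738 (Δ0.040)  E: 2.115 (Δ0.337)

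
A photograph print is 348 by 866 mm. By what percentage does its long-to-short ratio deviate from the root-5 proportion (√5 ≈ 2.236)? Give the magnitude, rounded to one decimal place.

11.3%

Ratio = 866 / 348 ≈ 2.4885.
Ideal root-5 ≈ 2.2361. |2.4885 − 2.2361| / 2.2361 ≈ 11.29% → 11.3%.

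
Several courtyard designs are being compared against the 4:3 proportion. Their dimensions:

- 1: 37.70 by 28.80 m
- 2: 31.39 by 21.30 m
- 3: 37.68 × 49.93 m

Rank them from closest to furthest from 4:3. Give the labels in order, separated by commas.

Ratios: 1 = 37.70 / 28.80 ≈ 1.309; 2 = 31.39 / 21.30 ≈ 1.474; 3 = 49.93 / 37.68 ≈ 1.325.
|Δ from 1.333|: 1 0.024; 2 0.141; 3 0.008.

3, 1, 2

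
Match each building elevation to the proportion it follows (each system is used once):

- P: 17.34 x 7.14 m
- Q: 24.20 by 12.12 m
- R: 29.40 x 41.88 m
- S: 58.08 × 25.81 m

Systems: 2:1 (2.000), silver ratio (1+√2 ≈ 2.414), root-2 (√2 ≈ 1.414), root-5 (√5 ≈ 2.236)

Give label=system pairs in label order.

Ratios: P ≈ 2.429; Q ≈ 1.997; R ≈ 1.424; S ≈ 2.250.
Targets: 2:1 ≈ 2.000; silver ratio ≈ 2.414; root-2 ≈ 1.414; root-5 ≈ 2.236.

P=silver ratio, Q=2:1, R=root-2, S=root-5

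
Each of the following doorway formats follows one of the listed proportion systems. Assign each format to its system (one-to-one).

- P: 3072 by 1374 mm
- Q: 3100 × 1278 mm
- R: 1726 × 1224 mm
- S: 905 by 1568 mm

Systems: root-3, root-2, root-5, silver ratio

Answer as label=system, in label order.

P=root-5, Q=silver ratio, R=root-2, S=root-3

P = 3072/1374 ≈ 2.236 → root-5 (2.236)
Q = 3100/1278 ≈ 2.426 → silver ratio (2.414)
R = 1726/1224 ≈ 1.410 → root-2 (1.414)
S = 1568/905 ≈ 1.733 → root-3 (1.732)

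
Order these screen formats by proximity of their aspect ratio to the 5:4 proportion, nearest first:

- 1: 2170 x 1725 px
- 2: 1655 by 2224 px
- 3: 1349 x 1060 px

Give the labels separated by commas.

Ratios: 1 = 2170 / 1725 ≈ 1.258; 2 = 2224 / 1655 ≈ 1.344; 3 = 1349 / 1060 ≈ 1.273.
|Δ from 1.250|: 1 0.008; 2 0.094; 3 0.023.

1, 3, 2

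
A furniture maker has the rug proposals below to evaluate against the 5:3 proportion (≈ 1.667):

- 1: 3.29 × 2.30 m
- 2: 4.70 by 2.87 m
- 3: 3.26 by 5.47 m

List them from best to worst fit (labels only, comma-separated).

1: 3.29/2.30 ≈ 1.430 → |1.430 − 1.667| = 0.237
2: 4.70/2.87 ≈ 1.638 → |1.638 − 1.667| = 0.029
3: 5.47/3.26 ≈ 1.678 → |1.678 − 1.667| = 0.011

3, 2, 1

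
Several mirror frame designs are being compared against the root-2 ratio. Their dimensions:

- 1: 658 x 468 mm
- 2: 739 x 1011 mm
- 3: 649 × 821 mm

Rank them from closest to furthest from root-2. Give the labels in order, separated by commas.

1, 2, 3

Ratios: 1 = 658 / 468 ≈ 1.406; 2 = 1011 / 739 ≈ 1.368; 3 = 821 / 649 ≈ 1.265.
|Δ from 1.414|: 1 0.008; 2 0.046; 3 0.149.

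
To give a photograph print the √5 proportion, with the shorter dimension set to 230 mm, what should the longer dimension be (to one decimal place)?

514.3 mm

root-5 ≈ 2.23607.
Longer side = 230 × 2.23607 ≈ 514.296 → 514.3 mm.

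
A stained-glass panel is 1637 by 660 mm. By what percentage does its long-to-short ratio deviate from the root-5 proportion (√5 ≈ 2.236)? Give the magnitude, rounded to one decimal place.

10.9%

Ratio = 1637 / 660 ≈ 2.4803.
Ideal root-5 ≈ 2.2361. |2.4803 − 2.2361| / 2.2361 ≈ 10.92% → 10.9%.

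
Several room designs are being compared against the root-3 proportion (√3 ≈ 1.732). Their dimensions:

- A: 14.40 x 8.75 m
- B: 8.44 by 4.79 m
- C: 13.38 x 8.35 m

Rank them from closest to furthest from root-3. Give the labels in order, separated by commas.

B, A, C

A: 14.40/8.75 ≈ 1.646 → |1.646 − 1.732| = 0.086
B: 8.44/4.79 ≈ 1.762 → |1.762 − 1.732| = 0.030
C: 13.38/8.35 ≈ 1.602 → |1.602 − 1.732| = 0.130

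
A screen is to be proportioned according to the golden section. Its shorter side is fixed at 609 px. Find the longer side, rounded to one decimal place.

golden ratio ≈ 1.61803.
Longer side = 609 × 1.61803 ≈ 985.380 → 985.4 px.

985.4 px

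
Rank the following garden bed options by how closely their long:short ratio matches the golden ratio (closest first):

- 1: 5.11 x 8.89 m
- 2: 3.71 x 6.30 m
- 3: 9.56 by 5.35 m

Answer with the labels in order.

2, 1, 3

1: 8.89/5.11 ≈ 1.740 → |1.740 − 1.618| = 0.122
2: 6.30/3.71 ≈ 1.698 → |1.698 − 1.618| = 0.080
3: 9.56/5.35 ≈ 1.787 → |1.787 − 1.618| = 0.169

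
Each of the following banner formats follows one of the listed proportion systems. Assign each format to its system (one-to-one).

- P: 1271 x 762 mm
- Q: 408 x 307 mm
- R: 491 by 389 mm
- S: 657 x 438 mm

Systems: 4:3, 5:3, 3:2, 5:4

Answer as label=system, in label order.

P=5:3, Q=4:3, R=5:4, S=3:2

Ratios: P ≈ 1.668; Q ≈ 1.329; R ≈ 1.262; S ≈ 1.500.
Targets: 4:3 ≈ 1.333; 5:3 ≈ 1.667; 3:2 ≈ 1.500; 5:4 ≈ 1.250.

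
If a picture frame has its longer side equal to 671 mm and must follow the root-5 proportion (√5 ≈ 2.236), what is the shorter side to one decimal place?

root-5 ≈ 2.23607.
Shorter side = 671 ÷ 2.23607 ≈ 300.080 → 300.1 mm.

300.1 mm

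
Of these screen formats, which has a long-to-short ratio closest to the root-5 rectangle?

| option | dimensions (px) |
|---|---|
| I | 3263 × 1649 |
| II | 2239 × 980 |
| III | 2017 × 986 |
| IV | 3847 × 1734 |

IV

Target root-5 ≈ 2.236.
I: 1.979 (Δ0.257)  II: 2.285 (Δ0.049)  III: 2.046 (Δ0.190)  IV: 2.219 (Δ0.017)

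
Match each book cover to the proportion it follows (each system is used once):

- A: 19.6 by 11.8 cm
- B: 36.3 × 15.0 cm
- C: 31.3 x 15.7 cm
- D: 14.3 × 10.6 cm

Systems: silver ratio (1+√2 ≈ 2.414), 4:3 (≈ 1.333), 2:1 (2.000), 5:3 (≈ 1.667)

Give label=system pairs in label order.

A=5:3, B=silver ratio, C=2:1, D=4:3

Ratios: A ≈ 1.661; B ≈ 2.420; C ≈ 1.994; D ≈ 1.349.
Targets: silver ratio ≈ 2.414; 4:3 ≈ 1.333; 2:1 ≈ 2.000; 5:3 ≈ 1.667.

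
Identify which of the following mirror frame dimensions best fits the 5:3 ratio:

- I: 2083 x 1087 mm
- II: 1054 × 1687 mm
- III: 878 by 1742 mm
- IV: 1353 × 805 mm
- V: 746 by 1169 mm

IV

Target 5:3 ≈ 1.667.
I: 1.916 (Δ0.249)  II: 1.601 (Δ0.066)  III: 1.984 (Δ0.317)  IV: 1.681 (Δ0.014)  V: 1.567 (Δ0.100)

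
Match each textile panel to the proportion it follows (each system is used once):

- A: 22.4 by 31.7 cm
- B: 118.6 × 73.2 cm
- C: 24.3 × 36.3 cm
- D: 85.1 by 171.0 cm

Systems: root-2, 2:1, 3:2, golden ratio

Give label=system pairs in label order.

A=root-2, B=golden ratio, C=3:2, D=2:1

Ratios: A ≈ 1.415; B ≈ 1.620; C ≈ 1.494; D ≈ 2.009.
Targets: root-2 ≈ 1.414; 2:1 ≈ 2.000; 3:2 ≈ 1.500; golden ratio ≈ 1.618.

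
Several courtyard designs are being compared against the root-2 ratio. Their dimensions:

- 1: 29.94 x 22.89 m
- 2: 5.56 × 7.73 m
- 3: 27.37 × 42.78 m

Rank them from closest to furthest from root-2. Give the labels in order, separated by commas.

1: 29.94/22.89 ≈ 1.308 → |1.308 − 1.414| = 0.106
2: 7.73/5.56 ≈ 1.390 → |1.390 − 1.414| = 0.024
3: 42.78/27.37 ≈ 1.563 → |1.563 − 1.414| = 0.149

2, 1, 3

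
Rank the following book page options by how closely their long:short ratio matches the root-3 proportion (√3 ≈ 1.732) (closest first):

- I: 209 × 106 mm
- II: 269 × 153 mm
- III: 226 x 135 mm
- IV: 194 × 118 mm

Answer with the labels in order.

II, III, IV, I

Ratios: I = 209 / 106 ≈ 1.972; II = 269 / 153 ≈ 1.758; III = 226 / 135 ≈ 1.674; IV = 194 / 118 ≈ 1.644.
|Δ from 1.732|: I 0.240; II 0.026; III 0.058; IV 0.088.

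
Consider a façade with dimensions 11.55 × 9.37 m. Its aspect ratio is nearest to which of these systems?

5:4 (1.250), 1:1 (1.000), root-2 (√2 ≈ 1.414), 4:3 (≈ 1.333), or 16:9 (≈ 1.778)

5:4

11.55/9.37 ≈ 1.233. Nearest candidates are 5:4 (1.250, off by 0.017) and 4:3 (1.333, off by 0.100).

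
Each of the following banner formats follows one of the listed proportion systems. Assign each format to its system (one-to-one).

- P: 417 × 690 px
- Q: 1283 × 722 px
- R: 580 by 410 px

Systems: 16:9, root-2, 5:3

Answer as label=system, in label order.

P=5:3, Q=16:9, R=root-2

P = 690/417 ≈ 1.655 → 5:3 (1.667)
Q = 1283/722 ≈ 1.777 → 16:9 (1.778)
R = 580/410 ≈ 1.415 → root-2 (1.414)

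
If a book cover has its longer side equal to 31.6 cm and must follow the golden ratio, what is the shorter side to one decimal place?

19.5 cm

golden ratio ≈ 1.61803.
Shorter side = 31.6 ÷ 1.61803 ≈ 19.530 → 19.5 cm.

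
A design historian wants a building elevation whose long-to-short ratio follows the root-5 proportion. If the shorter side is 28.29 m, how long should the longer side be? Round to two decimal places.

63.26 m

root-5 ≈ 2.23607.
Longer side = 28.29 × 2.23607 ≈ 63.2584 → 63.26 m.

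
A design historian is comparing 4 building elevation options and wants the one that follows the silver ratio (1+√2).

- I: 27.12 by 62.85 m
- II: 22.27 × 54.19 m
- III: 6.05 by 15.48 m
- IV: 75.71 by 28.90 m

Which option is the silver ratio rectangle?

II

Ratios (long/short): I ≈ 2.317; II ≈ 2.433; III ≈ 2.559; IV ≈ 2.620.
silver ratio ≈ 2.414; option II is nearest (Δ 0.019).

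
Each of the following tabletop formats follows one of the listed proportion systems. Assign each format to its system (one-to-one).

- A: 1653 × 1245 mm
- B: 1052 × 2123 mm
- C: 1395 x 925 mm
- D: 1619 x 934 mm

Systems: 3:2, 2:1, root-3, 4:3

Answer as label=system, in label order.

A = 1653/1245 ≈ 1.328 → 4:3 (1.333)
B = 2123/1052 ≈ 2.018 → 2:1 (2.000)
C = 1395/925 ≈ 1.508 → 3:2 (1.500)
D = 1619/934 ≈ 1.733 → root-3 (1.732)

A=4:3, B=2:1, C=3:2, D=root-3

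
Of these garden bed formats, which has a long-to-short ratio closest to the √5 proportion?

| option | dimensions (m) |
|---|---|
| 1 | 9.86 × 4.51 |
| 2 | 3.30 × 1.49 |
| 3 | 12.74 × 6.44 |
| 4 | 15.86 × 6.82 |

Target root-5 ≈ 2.236.
1: 2.186 (Δ0.050)  2: 2.215 (Δ0.021)  3: 1.978 (Δ0.258)  4: 2.326 (Δ0.090)

2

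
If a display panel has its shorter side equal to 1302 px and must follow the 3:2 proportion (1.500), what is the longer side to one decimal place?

1953.0 px

3:2 = 1.50000.
Longer side = 1302 × 1.50000 ≈ 1953.000 → 1953.0 px.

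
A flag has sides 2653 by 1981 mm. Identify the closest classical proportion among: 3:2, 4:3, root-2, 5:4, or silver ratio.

4:3

Ratio = 2653 / 1981 ≈ 1.339.
Distances: 3:2 1.500 (Δ 0.161); 4:3 1.333 (Δ 0.006); root-2 1.414 (Δ 0.075); 5:4 1.250 (Δ 0.089); silver ratio 2.414 (Δ 1.075).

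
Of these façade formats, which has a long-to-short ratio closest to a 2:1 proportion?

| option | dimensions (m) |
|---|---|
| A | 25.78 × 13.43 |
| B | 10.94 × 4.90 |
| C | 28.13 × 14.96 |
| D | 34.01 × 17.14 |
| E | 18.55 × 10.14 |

D

Target 2:1 ≈ 2.000.
A: 1.920 (Δ0.080)  B: 2.233 (Δ0.233)  C: 1.880 (Δ0.120)  D: 1.984 (Δ0.016)  E: 1.829 (Δ0.171)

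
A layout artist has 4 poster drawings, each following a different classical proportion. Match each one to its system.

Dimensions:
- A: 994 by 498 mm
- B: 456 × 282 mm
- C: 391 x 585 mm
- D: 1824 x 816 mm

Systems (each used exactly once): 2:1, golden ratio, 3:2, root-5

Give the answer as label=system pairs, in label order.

A=2:1, B=golden ratio, C=3:2, D=root-5

A = 994/498 ≈ 1.996 → 2:1 (2.000)
B = 456/282 ≈ 1.617 → golden ratio (1.618)
C = 585/391 ≈ 1.496 → 3:2 (1.500)
D = 1824/816 ≈ 2.235 → root-5 (2.236)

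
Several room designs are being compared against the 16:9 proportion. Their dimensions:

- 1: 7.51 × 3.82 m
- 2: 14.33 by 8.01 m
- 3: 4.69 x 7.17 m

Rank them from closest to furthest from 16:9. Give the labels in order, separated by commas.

Ratios: 1 = 7.51 / 3.82 ≈ 1.966; 2 = 14.33 / 8.01 ≈ 1.789; 3 = 7.17 / 4.69 ≈ 1.529.
|Δ from 1.778|: 1 0.188; 2 0.011; 3 0.249.

2, 1, 3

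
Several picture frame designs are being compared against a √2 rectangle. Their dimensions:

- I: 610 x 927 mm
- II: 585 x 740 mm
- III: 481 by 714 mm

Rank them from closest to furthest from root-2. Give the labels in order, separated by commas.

I: 927/610 ≈ 1.520 → |1.520 − 1.414| = 0.106
II: 740/585 ≈ 1.265 → |1.265 − 1.414| = 0.149
III: 714/481 ≈ 1.484 → |1.484 − 1.414| = 0.070

III, I, II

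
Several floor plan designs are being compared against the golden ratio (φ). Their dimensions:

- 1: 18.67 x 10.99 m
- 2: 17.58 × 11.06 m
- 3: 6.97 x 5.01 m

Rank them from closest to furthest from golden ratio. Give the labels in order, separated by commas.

2, 1, 3

1: 18.67/10.99 ≈ 1.699 → |1.699 − 1.618| = 0.081
2: 17.58/11.06 ≈ 1.590 → |1.590 − 1.618| = 0.028
3: 6.97/5.01 ≈ 1.391 → |1.391 − 1.618| = 0.227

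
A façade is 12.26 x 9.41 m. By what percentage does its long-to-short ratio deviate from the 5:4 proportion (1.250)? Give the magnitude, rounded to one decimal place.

Ratio = 12.26 / 9.41 ≈ 1.3029.
Ideal 5:4 = 1.2500. |1.3029 − 1.2500| / 1.2500 ≈ 4.23% → 4.2%.

4.2%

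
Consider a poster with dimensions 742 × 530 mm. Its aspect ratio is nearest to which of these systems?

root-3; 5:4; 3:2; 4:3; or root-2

root-2

742/530 ≈ 1.400. Nearest candidates are root-2 (1.414, off by 0.014) and 4:3 (1.333, off by 0.067).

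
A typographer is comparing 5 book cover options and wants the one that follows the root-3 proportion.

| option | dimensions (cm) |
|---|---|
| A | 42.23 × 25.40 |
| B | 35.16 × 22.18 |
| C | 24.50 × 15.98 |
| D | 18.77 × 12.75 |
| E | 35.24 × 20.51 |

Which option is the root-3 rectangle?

E

Target root-3 ≈ 1.732.
A: 1.663 (Δ0.069)  B: 1.585 (Δ0.147)  C: 1.533 (Δ0.199)  D: 1.472 (Δ0.260)  E: 1.718 (Δ0.014)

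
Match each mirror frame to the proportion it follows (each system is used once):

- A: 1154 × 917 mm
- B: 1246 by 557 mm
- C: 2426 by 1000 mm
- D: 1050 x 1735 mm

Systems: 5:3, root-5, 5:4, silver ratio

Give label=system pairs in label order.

A=5:4, B=root-5, C=silver ratio, D=5:3

Ratios: A ≈ 1.258; B ≈ 2.237; C ≈ 2.426; D ≈ 1.652.
Targets: 5:3 ≈ 1.667; root-5 ≈ 2.236; 5:4 ≈ 1.250; silver ratio ≈ 2.414.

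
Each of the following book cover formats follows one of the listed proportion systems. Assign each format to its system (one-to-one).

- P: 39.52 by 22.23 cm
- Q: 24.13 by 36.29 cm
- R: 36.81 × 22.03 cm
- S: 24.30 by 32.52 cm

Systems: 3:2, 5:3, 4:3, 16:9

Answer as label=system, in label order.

Ratios: P ≈ 1.778; Q ≈ 1.504; R ≈ 1.671; S ≈ 1.338.
Targets: 3:2 ≈ 1.500; 5:3 ≈ 1.667; 4:3 ≈ 1.333; 16:9 ≈ 1.778.

P=16:9, Q=3:2, R=5:3, S=4:3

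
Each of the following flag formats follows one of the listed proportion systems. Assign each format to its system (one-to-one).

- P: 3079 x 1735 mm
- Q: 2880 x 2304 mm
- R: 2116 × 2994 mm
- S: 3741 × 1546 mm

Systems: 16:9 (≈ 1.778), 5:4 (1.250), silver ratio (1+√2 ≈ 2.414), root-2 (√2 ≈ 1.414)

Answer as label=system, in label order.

P=16:9, Q=5:4, R=root-2, S=silver ratio

Ratios: P ≈ 1.775; Q ≈ 1.250; R ≈ 1.415; S ≈ 2.420.
Targets: 16:9 ≈ 1.778; 5:4 ≈ 1.250; silver ratio ≈ 2.414; root-2 ≈ 1.414.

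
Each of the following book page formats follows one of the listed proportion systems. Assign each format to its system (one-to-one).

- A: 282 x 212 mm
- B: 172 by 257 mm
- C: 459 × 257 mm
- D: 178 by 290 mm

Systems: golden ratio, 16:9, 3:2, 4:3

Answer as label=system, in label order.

A = 282/212 ≈ 1.330 → 4:3 (1.333)
B = 257/172 ≈ 1.494 → 3:2 (1.500)
C = 459/257 ≈ 1.786 → 16:9 (1.778)
D = 290/178 ≈ 1.629 → golden ratio (1.618)

A=4:3, B=3:2, C=16:9, D=golden ratio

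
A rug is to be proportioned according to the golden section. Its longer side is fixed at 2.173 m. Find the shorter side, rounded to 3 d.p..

1.343 m

golden ratio ≈ 1.61803.
Shorter side = 2.173 ÷ 1.61803 ≈ 1.34299 → 1.343 m.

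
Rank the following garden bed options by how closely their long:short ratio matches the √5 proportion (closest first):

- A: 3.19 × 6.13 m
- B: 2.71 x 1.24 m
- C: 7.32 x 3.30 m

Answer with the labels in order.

Ratios: A = 6.13 / 3.19 ≈ 1.922; B = 2.71 / 1.24 ≈ 2.185; C = 7.32 / 3.30 ≈ 2.218.
|Δ from 2.236|: A 0.314; B 0.051; C 0.018.

C, B, A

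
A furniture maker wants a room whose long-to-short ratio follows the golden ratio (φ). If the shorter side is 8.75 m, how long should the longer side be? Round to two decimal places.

golden ratio ≈ 1.61803.
Longer side = 8.75 × 1.61803 ≈ 14.1578 → 14.16 m.

14.16 m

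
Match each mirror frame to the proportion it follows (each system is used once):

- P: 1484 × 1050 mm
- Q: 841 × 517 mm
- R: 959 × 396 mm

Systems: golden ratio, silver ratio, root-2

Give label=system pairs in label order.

P = 1484/1050 ≈ 1.413 → root-2 (1.414)
Q = 841/517 ≈ 1.627 → golden ratio (1.618)
R = 959/396 ≈ 2.422 → silver ratio (2.414)

P=root-2, Q=golden ratio, R=silver ratio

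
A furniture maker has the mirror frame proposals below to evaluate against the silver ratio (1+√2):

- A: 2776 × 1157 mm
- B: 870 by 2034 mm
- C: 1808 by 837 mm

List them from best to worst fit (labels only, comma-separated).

A, B, C

A: 2776/1157 ≈ 2.399 → |2.399 − 2.414| = 0.015
B: 2034/870 ≈ 2.338 → |2.338 − 2.414| = 0.076
C: 1808/837 ≈ 2.160 → |2.160 − 2.414| = 0.254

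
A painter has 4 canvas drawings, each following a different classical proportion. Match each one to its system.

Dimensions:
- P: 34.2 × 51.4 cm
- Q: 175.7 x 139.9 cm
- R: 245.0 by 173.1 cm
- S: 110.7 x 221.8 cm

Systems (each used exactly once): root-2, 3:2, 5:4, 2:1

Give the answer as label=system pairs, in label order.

P = 51.4/34.2 ≈ 1.503 → 3:2 (1.500)
Q = 175.7/139.9 ≈ 1.256 → 5:4 (1.250)
R = 245.0/173.1 ≈ 1.415 → root-2 (1.414)
S = 221.8/110.7 ≈ 2.004 → 2:1 (2.000)

P=3:2, Q=5:4, R=root-2, S=2:1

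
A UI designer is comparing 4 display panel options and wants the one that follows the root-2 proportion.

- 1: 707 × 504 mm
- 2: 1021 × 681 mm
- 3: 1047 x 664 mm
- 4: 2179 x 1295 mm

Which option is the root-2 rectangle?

1

Ratios (long/short): 1 ≈ 1.403; 2 ≈ 1.499; 3 ≈ 1.577; 4 ≈ 1.683.
root-2 ≈ 1.414; option 1 is nearest (Δ 0.011).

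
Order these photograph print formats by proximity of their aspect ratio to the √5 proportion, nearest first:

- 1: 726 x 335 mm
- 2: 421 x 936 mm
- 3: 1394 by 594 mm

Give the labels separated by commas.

Ratios: 1 = 726 / 335 ≈ 2.167; 2 = 936 / 421 ≈ 2.223; 3 = 1394 / 594 ≈ 2.347.
|Δ from 2.236|: 1 0.069; 2 0.013; 3 0.111.

2, 1, 3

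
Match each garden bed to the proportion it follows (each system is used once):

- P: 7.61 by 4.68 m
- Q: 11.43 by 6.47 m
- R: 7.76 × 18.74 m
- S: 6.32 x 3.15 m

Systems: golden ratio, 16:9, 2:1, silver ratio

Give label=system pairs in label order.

P=golden ratio, Q=16:9, R=silver ratio, S=2:1

P = 7.61/4.68 ≈ 1.626 → golden ratio (1.618)
Q = 11.43/6.47 ≈ 1.767 → 16:9 (1.778)
R = 18.74/7.76 ≈ 2.415 → silver ratio (2.414)
S = 6.32/3.15 ≈ 2.006 → 2:1 (2.000)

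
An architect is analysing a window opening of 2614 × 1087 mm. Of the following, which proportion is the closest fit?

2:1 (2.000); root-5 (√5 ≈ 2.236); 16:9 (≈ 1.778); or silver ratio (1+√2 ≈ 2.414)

silver ratio

2614/1087 ≈ 2.405. Nearest candidates are silver ratio (2.414, off by 0.009) and root-5 (2.236, off by 0.169).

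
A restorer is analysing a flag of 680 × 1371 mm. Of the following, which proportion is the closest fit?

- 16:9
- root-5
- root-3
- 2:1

2:1

1371/680 ≈ 2.016. Nearest candidates are 2:1 (2.000, off by 0.016) and root-5 (2.236, off by 0.220).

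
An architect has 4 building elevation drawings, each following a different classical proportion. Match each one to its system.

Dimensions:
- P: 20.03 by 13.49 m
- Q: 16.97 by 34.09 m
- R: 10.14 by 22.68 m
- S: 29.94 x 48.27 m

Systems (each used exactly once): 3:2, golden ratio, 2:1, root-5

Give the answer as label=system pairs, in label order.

P=3:2, Q=2:1, R=root-5, S=golden ratio

P = 20.03/13.49 ≈ 1.485 → 3:2 (1.500)
Q = 34.09/16.97 ≈ 2.009 → 2:1 (2.000)
R = 22.68/10.14 ≈ 2.237 → root-5 (2.236)
S = 48.27/29.94 ≈ 1.612 → golden ratio (1.618)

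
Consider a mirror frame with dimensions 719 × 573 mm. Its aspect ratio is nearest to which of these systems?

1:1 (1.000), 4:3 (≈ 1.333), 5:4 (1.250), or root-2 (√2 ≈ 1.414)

5:4

Ratio = 719 / 573 ≈ 1.255.
Distances: 1:1 1.000 (Δ 0.255); 4:3 1.333 (Δ 0.078); 5:4 1.250 (Δ 0.005); root-2 1.414 (Δ 0.159).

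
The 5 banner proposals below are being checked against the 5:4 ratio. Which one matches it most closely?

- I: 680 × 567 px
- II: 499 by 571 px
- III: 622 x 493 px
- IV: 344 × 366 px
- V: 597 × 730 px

III

Target 5:4 ≈ 1.250.
I: 1.199 (Δ0.051)  II: 1.144 (Δ0.106)  III: 1.262 (Δ0.012)  IV: 1.064 (Δ0.186)  V: 1.223 (Δ0.027)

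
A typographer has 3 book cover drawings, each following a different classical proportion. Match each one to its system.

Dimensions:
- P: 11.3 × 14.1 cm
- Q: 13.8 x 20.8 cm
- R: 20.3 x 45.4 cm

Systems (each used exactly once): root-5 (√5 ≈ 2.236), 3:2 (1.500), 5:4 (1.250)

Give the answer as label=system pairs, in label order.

P=5:4, Q=3:2, R=root-5

Ratios: P ≈ 1.248; Q ≈ 1.507; R ≈ 2.236.
Targets: root-5 ≈ 2.236; 3:2 ≈ 1.500; 5:4 ≈ 1.250.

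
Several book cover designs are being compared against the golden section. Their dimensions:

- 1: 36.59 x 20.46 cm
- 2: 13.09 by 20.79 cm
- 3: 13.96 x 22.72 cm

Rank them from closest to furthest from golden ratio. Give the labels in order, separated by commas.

Ratios: 1 = 36.59 / 20.46 ≈ 1.788; 2 = 20.79 / 13.09 ≈ 1.588; 3 = 22.72 / 13.96 ≈ 1.628.
|Δ from 1.618|: 1 0.170; 2 0.030; 3 0.010.

3, 2, 1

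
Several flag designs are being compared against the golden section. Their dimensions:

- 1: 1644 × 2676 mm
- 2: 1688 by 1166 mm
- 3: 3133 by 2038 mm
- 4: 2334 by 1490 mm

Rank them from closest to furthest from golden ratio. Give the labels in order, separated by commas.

1: 2676/1644 ≈ 1.628 → |1.628 − 1.618| = 0.010
2: 1688/1166 ≈ 1.448 → |1.448 − 1.618| = 0.170
3: 3133/2038 ≈ 1.537 → |1.537 − 1.618| = 0.081
4: 2334/1490 ≈ 1.566 → |1.566 − 1.618| = 0.052

1, 4, 3, 2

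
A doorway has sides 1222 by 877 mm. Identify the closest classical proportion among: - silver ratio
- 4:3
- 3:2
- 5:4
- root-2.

1222/877 ≈ 1.393. Nearest candidates are root-2 (1.414, off by 0.021) and 4:3 (1.333, off by 0.060).

root-2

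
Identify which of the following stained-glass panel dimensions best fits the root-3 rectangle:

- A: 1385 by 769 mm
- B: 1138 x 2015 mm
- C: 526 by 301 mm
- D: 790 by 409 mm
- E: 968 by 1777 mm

Target root-3 ≈ 1.732.
A: 1.801 (Δ0.069)  B: 1.771 (Δ0.039)  C: 1.748 (Δ0.016)  D: 1.932 (Δ0.200)  E: 1.836 (Δ0.104)

C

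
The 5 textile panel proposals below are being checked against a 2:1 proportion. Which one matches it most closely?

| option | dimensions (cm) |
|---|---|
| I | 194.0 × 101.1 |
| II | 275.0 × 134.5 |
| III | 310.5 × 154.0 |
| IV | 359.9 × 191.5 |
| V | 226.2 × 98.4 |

Ratios (long/short): I ≈ 1.919; II ≈ 2.045; III ≈ 2.016; IV ≈ 1.879; V ≈ 2.299.
2:1 ≈ 2.000; option III is nearest (Δ 0.016).

III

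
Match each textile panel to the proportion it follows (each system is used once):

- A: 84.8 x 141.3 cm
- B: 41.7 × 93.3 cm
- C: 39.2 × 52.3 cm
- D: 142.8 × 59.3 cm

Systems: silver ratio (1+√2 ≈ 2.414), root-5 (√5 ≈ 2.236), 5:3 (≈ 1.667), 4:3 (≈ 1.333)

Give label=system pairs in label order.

A=5:3, B=root-5, C=4:3, D=silver ratio

A = 141.3/84.8 ≈ 1.666 → 5:3 (1.667)
B = 93.3/41.7 ≈ 2.237 → root-5 (2.236)
C = 52.3/39.2 ≈ 1.334 → 4:3 (1.333)
D = 142.8/59.3 ≈ 2.408 → silver ratio (2.414)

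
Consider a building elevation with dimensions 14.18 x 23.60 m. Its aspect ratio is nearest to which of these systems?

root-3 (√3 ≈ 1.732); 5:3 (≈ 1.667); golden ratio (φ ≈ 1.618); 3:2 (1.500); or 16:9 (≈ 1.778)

23.60/14.18 ≈ 1.664. Nearest candidates are 5:3 (1.667, off by 0.003) and golden ratio (1.618, off by 0.046).

5:3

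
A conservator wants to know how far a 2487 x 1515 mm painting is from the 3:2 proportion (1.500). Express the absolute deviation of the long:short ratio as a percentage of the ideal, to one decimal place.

9.4%

Ratio = 2487 / 1515 ≈ 1.6416.
Ideal 3:2 = 1.5000. |1.6416 − 1.5000| / 1.5000 ≈ 9.44% → 9.4%.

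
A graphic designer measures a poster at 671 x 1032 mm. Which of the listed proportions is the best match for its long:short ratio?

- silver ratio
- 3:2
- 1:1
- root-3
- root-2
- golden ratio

3:2

Ratio = 1032 / 671 ≈ 1.538.
Distances: silver ratio 2.414 (Δ 0.876); 3:2 1.500 (Δ 0.038); 1:1 1.000 (Δ 0.538); root-3 1.732 (Δ 0.194); root-2 1.414 (Δ 0.124); golden ratio 1.618 (Δ 0.080).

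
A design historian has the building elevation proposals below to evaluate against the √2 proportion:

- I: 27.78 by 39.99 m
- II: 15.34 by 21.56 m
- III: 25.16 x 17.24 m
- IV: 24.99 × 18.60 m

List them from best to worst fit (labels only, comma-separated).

II, I, III, IV

Ratios: I = 39.99 / 27.78 ≈ 1.440; II = 21.56 / 15.34 ≈ 1.405; III = 25.16 / 17.24 ≈ 1.459; IV = 24.99 / 18.60 ≈ 1.344.
|Δ from 1.414|: I 0.026; II 0.009; III 0.045; IV 0.070.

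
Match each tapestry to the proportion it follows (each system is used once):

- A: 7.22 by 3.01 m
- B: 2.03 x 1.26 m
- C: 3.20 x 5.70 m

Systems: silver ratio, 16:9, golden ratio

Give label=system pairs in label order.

A = 7.22/3.01 ≈ 2.399 → silver ratio (2.414)
B = 2.03/1.26 ≈ 1.611 → golden ratio (1.618)
C = 5.70/3.20 ≈ 1.781 → 16:9 (1.778)

A=silver ratio, B=golden ratio, C=16:9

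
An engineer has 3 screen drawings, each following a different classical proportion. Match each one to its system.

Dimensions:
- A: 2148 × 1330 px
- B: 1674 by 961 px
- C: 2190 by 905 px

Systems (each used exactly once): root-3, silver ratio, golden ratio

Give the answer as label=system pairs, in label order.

A=golden ratio, B=root-3, C=silver ratio

A = 2148/1330 ≈ 1.615 → golden ratio (1.618)
B = 1674/961 ≈ 1.742 → root-3 (1.732)
C = 2190/905 ≈ 2.420 → silver ratio (2.414)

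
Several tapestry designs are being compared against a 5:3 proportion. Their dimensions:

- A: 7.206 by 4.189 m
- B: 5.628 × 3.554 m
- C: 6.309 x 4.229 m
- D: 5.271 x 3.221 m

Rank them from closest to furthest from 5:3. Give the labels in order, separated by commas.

A: 7.206/4.189 ≈ 1.720 → |1.720 − 1.667| = 0.053
B: 5.628/3.554 ≈ 1.584 → |1.584 − 1.667| = 0.083
C: 6.309/4.229 ≈ 1.492 → |1.492 − 1.667| = 0.175
D: 5.271/3.221 ≈ 1.636 → |1.636 − 1.667| = 0.031

D, A, B, C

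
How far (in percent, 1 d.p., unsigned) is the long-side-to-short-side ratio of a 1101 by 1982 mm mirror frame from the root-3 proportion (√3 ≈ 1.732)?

3.9%

Ratio = 1982 / 1101 ≈ 1.8002.
Ideal root-3 ≈ 1.7321. |1.8002 − 1.7321| / 1.7321 ≈ 3.93% → 3.9%.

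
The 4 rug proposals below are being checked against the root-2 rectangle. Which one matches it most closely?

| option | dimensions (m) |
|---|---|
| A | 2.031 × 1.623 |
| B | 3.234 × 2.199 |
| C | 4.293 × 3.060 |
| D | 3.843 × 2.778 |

Target root-2 ≈ 1.414.
A: 1.251 (Δ0.163)  B: 1.471 (Δ0.057)  C: 1.403 (Δ0.011)  D: 1.383 (Δ0.031)

C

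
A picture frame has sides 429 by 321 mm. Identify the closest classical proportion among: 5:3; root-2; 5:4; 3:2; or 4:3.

Ratio = 429 / 321 ≈ 1.336.
Distances: 5:3 1.667 (Δ 0.331); root-2 1.414 (Δ 0.078); 5:4 1.250 (Δ 0.086); 3:2 1.500 (Δ 0.164); 4:3 1.333 (Δ 0.003).

4:3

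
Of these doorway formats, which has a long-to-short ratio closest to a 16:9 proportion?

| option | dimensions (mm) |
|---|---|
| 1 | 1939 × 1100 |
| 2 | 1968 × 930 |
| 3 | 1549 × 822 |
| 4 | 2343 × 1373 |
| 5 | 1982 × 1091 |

Ratios (long/short): 1 ≈ 1.763; 2 ≈ 2.116; 3 ≈ 1.884; 4 ≈ 1.706; 5 ≈ 1.817.
16:9 ≈ 1.778; option 1 is nearest (Δ 0.015).

1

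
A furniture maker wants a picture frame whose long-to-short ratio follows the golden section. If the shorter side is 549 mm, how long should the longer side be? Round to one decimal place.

golden ratio ≈ 1.61803.
Longer side = 549 × 1.61803 ≈ 888.298 → 888.3 mm.

888.3 mm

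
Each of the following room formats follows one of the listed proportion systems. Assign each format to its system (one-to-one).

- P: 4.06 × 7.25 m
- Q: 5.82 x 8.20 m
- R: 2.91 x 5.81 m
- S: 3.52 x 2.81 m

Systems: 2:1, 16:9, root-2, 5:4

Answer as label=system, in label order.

P=16:9, Q=root-2, R=2:1, S=5:4

Ratios: P ≈ 1.786; Q ≈ 1.409; R ≈ 1.997; S ≈ 1.253.
Targets: 2:1 ≈ 2.000; 16:9 ≈ 1.778; root-2 ≈ 1.414; 5:4 ≈ 1.250.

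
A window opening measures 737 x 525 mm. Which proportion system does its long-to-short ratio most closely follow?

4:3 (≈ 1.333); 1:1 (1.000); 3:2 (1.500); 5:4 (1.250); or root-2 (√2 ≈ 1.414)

737/525 ≈ 1.404. Nearest candidates are root-2 (1.414, off by 0.010) and 4:3 (1.333, off by 0.071).

root-2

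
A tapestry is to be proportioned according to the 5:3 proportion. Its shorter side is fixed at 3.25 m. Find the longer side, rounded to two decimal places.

5.42 m

5:3 ≈ 1.66667.
Longer side = 3.25 × 1.66667 ≈ 5.4167 → 5.42 m.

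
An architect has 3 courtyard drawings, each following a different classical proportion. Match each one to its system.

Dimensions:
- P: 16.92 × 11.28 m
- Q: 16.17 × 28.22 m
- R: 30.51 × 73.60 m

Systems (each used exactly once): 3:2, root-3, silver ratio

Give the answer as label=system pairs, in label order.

P=3:2, Q=root-3, R=silver ratio

P = 16.92/11.28 ≈ 1.500 → 3:2 (1.500)
Q = 28.22/16.17 ≈ 1.745 → root-3 (1.732)
R = 73.60/30.51 ≈ 2.412 → silver ratio (2.414)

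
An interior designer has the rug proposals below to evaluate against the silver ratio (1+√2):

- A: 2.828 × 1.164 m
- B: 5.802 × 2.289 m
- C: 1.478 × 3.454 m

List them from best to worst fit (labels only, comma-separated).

A, C, B

A: 2.828/1.164 ≈ 2.430 → |2.430 − 2.414| = 0.016
B: 5.802/2.289 ≈ 2.535 → |2.535 − 2.414| = 0.121
C: 3.454/1.478 ≈ 2.337 → |2.337 − 2.414| = 0.077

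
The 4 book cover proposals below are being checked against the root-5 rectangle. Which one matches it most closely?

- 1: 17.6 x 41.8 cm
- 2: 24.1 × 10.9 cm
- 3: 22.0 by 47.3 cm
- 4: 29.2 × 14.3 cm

2

Ratios (long/short): 1 ≈ 2.375; 2 ≈ 2.211; 3 ≈ 2.150; 4 ≈ 2.042.
root-5 ≈ 2.236; option 2 is nearest (Δ 0.025).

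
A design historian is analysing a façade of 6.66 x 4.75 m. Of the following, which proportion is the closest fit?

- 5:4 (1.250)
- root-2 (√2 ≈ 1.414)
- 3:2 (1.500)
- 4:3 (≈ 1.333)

root-2

6.66/4.75 ≈ 1.402. Nearest candidates are root-2 (1.414, off by 0.012) and 4:3 (1.333, off by 0.069).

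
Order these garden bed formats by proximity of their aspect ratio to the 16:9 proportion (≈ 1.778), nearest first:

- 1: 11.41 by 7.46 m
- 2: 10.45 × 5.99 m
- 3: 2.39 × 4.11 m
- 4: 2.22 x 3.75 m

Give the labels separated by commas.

1: 11.41/7.46 ≈ 1.529 → |1.529 − 1.778| = 0.249
2: 10.45/5.99 ≈ 1.745 → |1.745 − 1.778| = 0.033
3: 4.11/2.39 ≈ 1.720 → |1.720 − 1.778| = 0.058
4: 3.75/2.22 ≈ 1.689 → |1.689 − 1.778| = 0.089

2, 3, 4, 1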